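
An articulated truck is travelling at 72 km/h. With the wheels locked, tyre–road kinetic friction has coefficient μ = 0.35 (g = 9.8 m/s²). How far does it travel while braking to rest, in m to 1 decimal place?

Braking distance ≈ 58.3 m

72 km/h ÷ 3.6 = 20.0000 m/s.
a = μg = 0.35 × 9.8 = 3.430 m/s².
Braking distance = v²/(2a) = 20.0000² / (2 × 3.430) = 400.000 / 6.860 = 58.309 m.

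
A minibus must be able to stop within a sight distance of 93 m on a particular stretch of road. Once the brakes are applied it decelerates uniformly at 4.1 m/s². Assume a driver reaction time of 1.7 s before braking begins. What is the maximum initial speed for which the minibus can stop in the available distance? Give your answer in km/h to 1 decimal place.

Maximum speed ≈ 77.4 km/h

Stopping distance: v·t_r + v²/(2a) = 93 with t_r = 1.7 s and a = 4.100 m/s².
So v² + 13.940 v − 762.60 = 0.
Positive root: v = −a·t_r + √((a·t_r)² + 2a·d) = −6.970 + √(48.581 + 762.60) = 21.5112 m/s.
21.5112 m/s × 3.6 = 77.440 km/h.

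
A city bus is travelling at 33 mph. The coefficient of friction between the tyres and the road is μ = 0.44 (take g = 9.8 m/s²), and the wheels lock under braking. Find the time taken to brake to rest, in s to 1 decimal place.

Braking time ≈ 3.4 s

33 mph × 0.44704 = 14.7523 m/s.
a = μg = 0.44 × 9.8 = 4.312 m/s².
Braking time = v/a = 14.7523 / 4.312 = 3.421 s.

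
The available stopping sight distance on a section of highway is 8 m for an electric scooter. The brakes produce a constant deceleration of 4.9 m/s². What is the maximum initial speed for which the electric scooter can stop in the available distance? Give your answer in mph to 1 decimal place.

Maximum speed ≈ 19.8 mph

v²/(2a) = d ⇒ v = √(2 × 4.900 × 8) = √78.40 = 8.8544 m/s.
8.8544 m/s ÷ 0.44704 = 19.807 mph.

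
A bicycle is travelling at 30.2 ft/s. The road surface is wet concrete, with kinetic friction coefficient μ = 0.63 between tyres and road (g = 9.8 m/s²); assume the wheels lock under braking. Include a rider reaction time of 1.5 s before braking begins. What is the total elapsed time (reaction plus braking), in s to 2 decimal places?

Total time ≈ 2.99 s

30.2 ft/s × 0.3048 = 9.2050 m/s.
a = μg = 0.63 × 9.8 = 6.174 m/s².
Braking time = v/a = 9.2050 / 6.174 = 1.491 s.
Total = 1.5 + 1.491 = 2.991 s.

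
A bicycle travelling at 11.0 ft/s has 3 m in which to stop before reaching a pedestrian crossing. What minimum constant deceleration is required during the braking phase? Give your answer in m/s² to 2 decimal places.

11 ft/s × 0.3048 = 3.3528 m/s.
v² = 2a·d ⇒ a = v²/(2d) = 3.3528² / (2 × 3.000) = 11.241 / 6.000 = 1.8735 m/s².

Required deceleration ≈ 1.87 m/s²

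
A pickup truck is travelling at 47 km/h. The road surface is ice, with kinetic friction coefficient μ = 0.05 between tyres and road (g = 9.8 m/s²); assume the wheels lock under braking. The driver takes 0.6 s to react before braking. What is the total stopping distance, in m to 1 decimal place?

Total stopping distance ≈ 181.8 m

47 km/h ÷ 3.6 = 13.0556 m/s.
a = μg = 0.05 × 9.8 = 0.490 m/s².
Reaction distance = v·t_r = 13.0556 × 0.6 = 7.833 m.
Braking distance = v²/(2a) = 13.0556² / (2 × 0.490) = 170.449 / 0.980 = 173.928 m.
Total = 7.833 + 173.928 = 181.761 m.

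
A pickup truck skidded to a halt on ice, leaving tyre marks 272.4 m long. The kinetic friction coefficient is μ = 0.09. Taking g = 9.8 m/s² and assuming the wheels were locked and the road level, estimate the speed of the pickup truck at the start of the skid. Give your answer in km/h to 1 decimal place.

Initial speed ≈ 78.9 km/h

Deceleration a = μg = 0.09 × 9.8 = 0.882 m/s².
v = √(2a·d) = √(2 × 0.882 × 272.4) = √480.514 = 21.9206 m/s.
= 21.9206 × 3.6 = 78.914 km/h.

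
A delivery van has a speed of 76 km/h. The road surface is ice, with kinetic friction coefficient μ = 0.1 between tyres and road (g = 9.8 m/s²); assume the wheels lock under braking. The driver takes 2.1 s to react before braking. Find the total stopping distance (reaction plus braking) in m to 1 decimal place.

76 km/h ÷ 3.6 = 21.1111 m/s.
a = μg = 0.1 × 9.8 = 0.980 m/s².
Reaction distance = v·t_r = 21.1111 × 2.1 = 44.333 m.
Braking distance = v²/(2a) = 21.1111² / (2 × 0.980) = 445.679 / 1.960 = 227.387 m.
Total = 44.333 + 227.387 = 271.720 m.

Total stopping distance ≈ 271.7 m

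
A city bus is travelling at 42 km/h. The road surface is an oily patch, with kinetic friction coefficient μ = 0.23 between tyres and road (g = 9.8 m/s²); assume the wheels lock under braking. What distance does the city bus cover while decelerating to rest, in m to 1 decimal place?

42 km/h ÷ 3.6 = 11.6667 m/s.
a = μg = 0.23 × 9.8 = 2.254 m/s².
Braking distance = v²/(2a) = 11.6667² / (2 × 2.254) = 136.112 / 4.508 = 30.193 m.

Braking distance ≈ 30.2 m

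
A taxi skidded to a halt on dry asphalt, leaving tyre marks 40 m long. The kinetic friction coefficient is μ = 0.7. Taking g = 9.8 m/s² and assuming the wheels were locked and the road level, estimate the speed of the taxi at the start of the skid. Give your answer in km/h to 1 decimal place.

Deceleration a = μg = 0.7 × 9.8 = 6.860 m/s².
v = √(2a·d) = √(2 × 6.860 × 40) = √548.800 = 23.4265 m/s.
= 23.4265 × 3.6 = 84.335 km/h.

Initial speed ≈ 84.3 km/h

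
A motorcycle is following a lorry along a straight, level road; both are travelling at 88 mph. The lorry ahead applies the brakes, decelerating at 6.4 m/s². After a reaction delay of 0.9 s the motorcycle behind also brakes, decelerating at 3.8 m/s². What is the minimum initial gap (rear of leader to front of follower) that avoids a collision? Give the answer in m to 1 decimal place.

88 mph × 0.44704 = 39.3395 m/s.
Leader travels v²/(2a_L) = 1547.596 / 12.800 = 120.906 m before stopping.
Follower covers v·t_r = 39.3395 × 0.9 = 35.406 m while reacting, then v²/(2a_F) = 1547.596 / 7.600 = 203.631 m while braking, for a total of 35.406 + 203.631 = 239.037 m.
Since a_F ≤ a_L and the follower starts braking later, the follower is never slower than the leader, so the closest approach is when both have stopped.
Minimum gap = 239.037 − 120.906 = 118.131 m.

Minimum gap ≈ 118.1 m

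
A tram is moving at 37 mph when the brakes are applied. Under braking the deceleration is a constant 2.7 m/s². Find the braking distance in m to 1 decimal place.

Braking distance ≈ 50.7 m

37 mph × 0.44704 = 16.5405 m/s.
Braking distance = v²/(2a) = 16.5405² / (2 × 2.700) = 273.588 / 5.400 = 50.664 m.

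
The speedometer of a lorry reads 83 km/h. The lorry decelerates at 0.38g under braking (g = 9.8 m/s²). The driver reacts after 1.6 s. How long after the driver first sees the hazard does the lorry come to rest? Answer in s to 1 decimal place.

83 km/h ÷ 3.6 = 23.0556 m/s.
a = 0.38 × 9.8 = 3.724 m/s².
Braking time = v/a = 23.0556 / 3.724 = 6.191 s.
Total = 1.6 + 6.191 = 7.791 s.

Total time ≈ 7.8 s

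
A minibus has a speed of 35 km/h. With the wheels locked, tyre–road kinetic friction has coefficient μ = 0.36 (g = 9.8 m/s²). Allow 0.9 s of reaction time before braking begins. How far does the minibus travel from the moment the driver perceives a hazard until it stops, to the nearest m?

Total stopping distance ≈ 22 m

35 km/h ÷ 3.6 = 9.7222 m/s.
a = μg = 0.36 × 9.8 = 3.528 m/s².
Reaction distance = v·t_r = 9.7222 × 0.9 = 8.750 m.
Braking distance = v²/(2a) = 9.7222² / (2 × 3.528) = 94.521 / 7.056 = 13.396 m.
Total = 8.750 + 13.396 = 22.146 m.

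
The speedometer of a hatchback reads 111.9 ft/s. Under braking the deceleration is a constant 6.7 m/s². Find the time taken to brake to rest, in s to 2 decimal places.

Braking time ≈ 5.09 s

111.9 ft/s × 0.3048 = 34.1071 m/s.
Braking time = v/a = 34.1071 / 6.700 = 5.091 s.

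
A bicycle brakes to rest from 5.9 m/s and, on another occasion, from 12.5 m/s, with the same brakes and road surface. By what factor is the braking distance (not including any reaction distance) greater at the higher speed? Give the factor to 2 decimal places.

Factor ≈ 4.49

Braking distance d = v²/(2a), so with a fixed, d ∝ v².
Factor = (12.5/5.9)² = 2.1186² = 4.4885.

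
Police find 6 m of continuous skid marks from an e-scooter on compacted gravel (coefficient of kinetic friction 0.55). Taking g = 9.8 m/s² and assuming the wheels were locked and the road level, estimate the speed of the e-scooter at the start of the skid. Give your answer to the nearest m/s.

Initial speed ≈ 8 m/s

Deceleration a = μg = 0.55 × 9.8 = 5.390 m/s².
v = √(2a·d) = √(2 × 5.390 × 6) = √64.680 = 8.0424 m/s.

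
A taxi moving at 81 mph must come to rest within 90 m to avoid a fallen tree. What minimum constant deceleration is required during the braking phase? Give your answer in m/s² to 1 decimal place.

81 mph × 0.44704 = 36.2102 m/s.
v² = 2a·d ⇒ a = v²/(2d) = 36.2102² / (2 × 90.000) = 1311.179 / 180.000 = 7.2843 m/s².

Required deceleration ≈ 7.3 m/s²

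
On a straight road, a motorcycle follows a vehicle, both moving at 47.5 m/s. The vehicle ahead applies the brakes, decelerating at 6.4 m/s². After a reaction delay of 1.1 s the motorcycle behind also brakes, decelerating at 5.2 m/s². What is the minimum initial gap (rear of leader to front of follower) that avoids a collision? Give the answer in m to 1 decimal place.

Minimum gap ≈ 92.9 m

Leader travels v²/(2a_L) = 2256.250 / 12.800 = 176.270 m before stopping.
Follower covers v·t_r = 47.5000 × 1.1 = 52.250 m while reacting, then v²/(2a_F) = 2256.250 / 10.400 = 216.947 m while braking, for a total of 52.250 + 216.947 = 269.197 m.
Since a_F ≤ a_L and the follower starts braking later, the follower is never slower than the leader, so the closest approach is when both have stopped.
Minimum gap = 269.197 − 176.270 = 92.927 m.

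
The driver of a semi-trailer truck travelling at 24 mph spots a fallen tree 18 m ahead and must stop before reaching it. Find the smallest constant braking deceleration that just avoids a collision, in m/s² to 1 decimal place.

24 mph × 0.44704 = 10.7290 m/s.
v² = 2a·d ⇒ a = v²/(2d) = 10.7290² / (2 × 18.000) = 115.111 / 36.000 = 3.1975 m/s².

Required deceleration ≈ 3.2 m/s²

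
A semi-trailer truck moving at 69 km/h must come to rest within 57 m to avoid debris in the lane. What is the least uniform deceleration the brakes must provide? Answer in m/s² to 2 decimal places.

69 km/h ÷ 3.6 = 19.1667 m/s.
v² = 2a·d ⇒ a = v²/(2d) = 19.1667² / (2 × 57.000) = 367.362 / 114.000 = 3.2225 m/s².

Required deceleration ≈ 3.22 m/s²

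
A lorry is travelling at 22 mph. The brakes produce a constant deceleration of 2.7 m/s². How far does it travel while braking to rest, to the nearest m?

Braking distance ≈ 18 m

22 mph × 0.44704 = 9.8349 m/s.
Braking distance = v²/(2a) = 9.8349² / (2 × 2.700) = 96.725 / 5.400 = 17.912 m.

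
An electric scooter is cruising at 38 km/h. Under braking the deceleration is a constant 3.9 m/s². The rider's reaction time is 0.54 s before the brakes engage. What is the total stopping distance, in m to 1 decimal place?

38 km/h ÷ 3.6 = 10.5556 m/s.
Reaction distance = v·t_r = 10.5556 × 0.54 = 5.700 m.
Braking distance = v²/(2a) = 10.5556² / (2 × 3.900) = 111.421 / 7.800 = 14.285 m.
Total = 5.700 + 14.285 = 19.985 m.

Total stopping distance ≈ 20.0 m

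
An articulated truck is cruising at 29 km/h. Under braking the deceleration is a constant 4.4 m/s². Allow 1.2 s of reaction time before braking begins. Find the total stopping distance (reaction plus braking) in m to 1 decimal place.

29 km/h ÷ 3.6 = 8.0556 m/s.
Reaction distance = v·t_r = 8.0556 × 1.2 = 9.667 m.
Braking distance = v²/(2a) = 8.0556² / (2 × 4.400) = 64.893 / 8.800 = 7.374 m.
Total = 9.667 + 7.374 = 17.041 m.

Total stopping distance ≈ 17.0 m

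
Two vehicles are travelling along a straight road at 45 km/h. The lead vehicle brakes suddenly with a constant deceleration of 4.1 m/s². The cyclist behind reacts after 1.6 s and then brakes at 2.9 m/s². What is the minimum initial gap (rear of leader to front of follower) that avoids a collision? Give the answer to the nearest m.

Minimum gap ≈ 28 m

45 km/h ÷ 3.6 = 12.5000 m/s.
Leader travels v²/(2a_L) = 156.250 / 8.200 = 19.055 m before stopping.
Follower covers v·t_r = 12.5000 × 1.6 = 20.000 m while reacting, then v²/(2a_F) = 156.250 / 5.800 = 26.940 m while braking, for a total of 20.000 + 26.940 = 46.940 m.
Since a_F ≤ a_L and the follower starts braking later, the follower is never slower than the leader, so the closest approach is when both have stopped.
Minimum gap = 46.940 − 19.055 = 27.885 m.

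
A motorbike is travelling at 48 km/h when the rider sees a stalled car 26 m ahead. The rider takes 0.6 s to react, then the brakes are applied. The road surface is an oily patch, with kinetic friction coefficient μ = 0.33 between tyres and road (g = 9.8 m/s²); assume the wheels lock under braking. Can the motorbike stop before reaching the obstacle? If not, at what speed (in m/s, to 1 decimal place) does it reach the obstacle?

48 km/h ÷ 3.6 = 13.3333 m/s.
a = μg = 0.33 × 9.8 = 3.234 m/s².
Reaction distance = 13.3333 × 0.6 = 8.000 m.
Braking distance needed to stop: v²/(2a) = 177.777 / 6.468 = 27.486 m, so total needed = 8.000 + 27.486 = 35.486 m > 26 m — it cannot stop.
Distance remaining when braking begins: 26 − 8.000 = 18.000 m.
v² = v₀² − 2a·d = 177.777 − 2 × 3.234 × 18.000 = 61.353 m²/s².
v = √61.353 = 7.833 m/s.

No — it strikes the obstacle at 7.8 m/s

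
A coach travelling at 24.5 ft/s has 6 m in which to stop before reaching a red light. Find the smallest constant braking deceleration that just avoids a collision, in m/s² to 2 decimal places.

Required deceleration ≈ 4.65 m/s²

24.5 ft/s × 0.3048 = 7.4676 m/s.
v² = 2a·d ⇒ a = v²/(2d) = 7.4676² / (2 × 6.000) = 55.765 / 12.000 = 4.6471 m/s².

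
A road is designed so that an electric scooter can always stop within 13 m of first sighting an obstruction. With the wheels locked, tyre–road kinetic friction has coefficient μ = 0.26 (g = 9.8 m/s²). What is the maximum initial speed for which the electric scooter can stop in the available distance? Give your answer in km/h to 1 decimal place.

Maximum speed ≈ 29.3 km/h

a = μg = 0.26 × 9.8 = 2.548 m/s².
v²/(2a) = d ⇒ v = √(2 × 2.548 × 13) = √66.25 = 8.1394 m/s.
8.1394 m/s × 3.6 = 29.302 km/h.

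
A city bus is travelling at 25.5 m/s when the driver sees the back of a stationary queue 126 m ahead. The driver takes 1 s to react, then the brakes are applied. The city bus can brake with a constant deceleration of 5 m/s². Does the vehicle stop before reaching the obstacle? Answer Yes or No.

Yes

Reaction distance = 25.5000 × 1 = 25.500 m.
Braking distance = v²/(2a) = 650.250 / 10.000 = 65.025 m.
Total stopping distance = 25.500 + 65.025 = 90.525 m, vs 126 m available — it stops with 126 − 90.525 = 35.475 m to spare.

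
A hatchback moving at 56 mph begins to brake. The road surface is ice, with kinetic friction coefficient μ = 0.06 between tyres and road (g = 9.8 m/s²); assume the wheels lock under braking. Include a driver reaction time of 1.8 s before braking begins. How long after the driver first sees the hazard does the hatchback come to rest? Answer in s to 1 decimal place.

Total time ≈ 44.4 s

56 mph × 0.44704 = 25.0342 m/s.
a = μg = 0.06 × 9.8 = 0.588 m/s².
Braking time = v/a = 25.0342 / 0.588 = 42.575 s.
Total = 1.8 + 42.575 = 44.375 s.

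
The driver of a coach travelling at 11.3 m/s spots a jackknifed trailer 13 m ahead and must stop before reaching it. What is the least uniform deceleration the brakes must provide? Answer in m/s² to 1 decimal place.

v² = 2a·d ⇒ a = v²/(2d) = 11.3000² / (2 × 13.000) = 127.690 / 26.000 = 4.9112 m/s².

Required deceleration ≈ 4.9 m/s²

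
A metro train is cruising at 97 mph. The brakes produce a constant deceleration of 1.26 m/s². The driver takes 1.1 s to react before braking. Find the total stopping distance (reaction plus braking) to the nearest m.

Total stopping distance ≈ 794 m

97 mph × 0.44704 = 43.3629 m/s.
Reaction distance = v·t_r = 43.3629 × 1.1 = 47.699 m.
Braking distance = v²/(2a) = 43.3629² / (2 × 1.260) = 1880.341 / 2.520 = 746.167 m.
Total = 47.699 + 746.167 = 793.866 m.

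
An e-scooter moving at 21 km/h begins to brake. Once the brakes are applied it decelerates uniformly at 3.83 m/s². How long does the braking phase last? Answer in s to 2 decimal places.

Braking time ≈ 1.52 s

21 km/h ÷ 3.6 = 5.8333 m/s.
Braking time = v/a = 5.8333 / 3.830 = 1.523 s.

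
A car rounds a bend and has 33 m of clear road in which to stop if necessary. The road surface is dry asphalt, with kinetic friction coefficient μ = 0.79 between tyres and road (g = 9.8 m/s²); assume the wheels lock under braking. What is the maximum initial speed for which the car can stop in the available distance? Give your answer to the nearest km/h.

Maximum speed ≈ 81 km/h

a = μg = 0.79 × 9.8 = 7.742 m/s².
v²/(2a) = d ⇒ v = √(2 × 7.742 × 33) = √510.97 = 22.6046 m/s.
22.6046 m/s × 3.6 = 81.377 km/h.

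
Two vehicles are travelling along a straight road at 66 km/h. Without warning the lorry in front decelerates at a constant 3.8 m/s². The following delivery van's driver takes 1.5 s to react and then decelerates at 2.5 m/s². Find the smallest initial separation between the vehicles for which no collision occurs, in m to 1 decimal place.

Minimum gap ≈ 50.5 m

66 km/h ÷ 3.6 = 18.3333 m/s.
Leader travels v²/(2a_L) = 336.110 / 7.600 = 44.225 m before stopping.
Follower covers v·t_r = 18.3333 × 1.5 = 27.500 m while reacting, then v²/(2a_F) = 336.110 / 5.000 = 67.222 m while braking, for a total of 27.500 + 67.222 = 94.722 m.
Since a_F ≤ a_L and the follower starts braking later, the follower is never slower than the leader, so the closest approach is when both have stopped.
Minimum gap = 94.722 − 44.225 = 50.497 m.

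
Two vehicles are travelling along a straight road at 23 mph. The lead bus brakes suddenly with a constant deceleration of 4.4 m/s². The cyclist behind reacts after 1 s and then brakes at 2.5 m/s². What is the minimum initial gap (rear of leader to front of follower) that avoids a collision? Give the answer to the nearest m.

Minimum gap ≈ 19 m

23 mph × 0.44704 = 10.2819 m/s.
Leader travels v²/(2a_L) = 105.717 / 8.800 = 12.013 m before stopping.
Follower covers v·t_r = 10.2819 × 1 = 10.282 m while reacting, then v²/(2a_F) = 105.717 / 5.000 = 21.143 m while braking, for a total of 10.282 + 21.143 = 31.425 m.
Since a_F ≤ a_L and the follower starts braking later, the follower is never slower than the leader, so the closest approach is when both have stopped.
Minimum gap = 31.425 − 12.013 = 19.412 m.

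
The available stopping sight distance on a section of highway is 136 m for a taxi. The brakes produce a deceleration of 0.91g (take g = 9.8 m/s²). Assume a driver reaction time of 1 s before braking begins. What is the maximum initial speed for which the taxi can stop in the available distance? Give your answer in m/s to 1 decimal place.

Maximum speed ≈ 41.1 m/s

a = 0.91 × 9.8 = 8.918 m/s².
Stopping distance: v·t_r + v²/(2a) = 136 with t_r = 1 s and a = 8.918 m/s².
So v² + 17.836 v − 2425.70 = 0.
Positive root: v = −a·t_r + √((a·t_r)² + 2a·d) = −8.918 + √(79.531 + 2425.70) = 41.1343 m/s.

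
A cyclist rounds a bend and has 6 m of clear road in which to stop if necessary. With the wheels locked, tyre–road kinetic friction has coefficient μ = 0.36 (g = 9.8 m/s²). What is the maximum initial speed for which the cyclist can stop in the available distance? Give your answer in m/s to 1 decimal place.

a = μg = 0.36 × 9.8 = 3.528 m/s².
v²/(2a) = d ⇒ v = √(2 × 3.528 × 6) = √42.34 = 6.5069 m/s.

Maximum speed ≈ 6.5 m/s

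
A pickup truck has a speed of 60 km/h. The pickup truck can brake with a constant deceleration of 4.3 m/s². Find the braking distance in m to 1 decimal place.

Braking distance ≈ 32.3 m

60 km/h ÷ 3.6 = 16.6667 m/s.
Braking distance = v²/(2a) = 16.6667² / (2 × 4.300) = 277.779 / 8.600 = 32.300 m.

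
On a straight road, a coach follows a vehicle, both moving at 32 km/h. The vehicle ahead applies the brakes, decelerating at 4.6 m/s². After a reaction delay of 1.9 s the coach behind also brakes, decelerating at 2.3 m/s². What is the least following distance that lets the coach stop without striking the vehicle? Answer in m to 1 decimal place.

Minimum gap ≈ 25.5 m

32 km/h ÷ 3.6 = 8.8889 m/s.
Leader travels v²/(2a_L) = 79.013 / 9.200 = 8.588 m before stopping.
Follower covers v·t_r = 8.8889 × 1.9 = 16.889 m while reacting, then v²/(2a_F) = 79.013 / 4.600 = 17.177 m while braking, for a total of 16.889 + 17.177 = 34.066 m.
Since a_F ≤ a_L and the follower starts braking later, the follower is never slower than the leader, so the closest approach is when both have stopped.
Minimum gap = 34.066 − 8.588 = 25.478 m.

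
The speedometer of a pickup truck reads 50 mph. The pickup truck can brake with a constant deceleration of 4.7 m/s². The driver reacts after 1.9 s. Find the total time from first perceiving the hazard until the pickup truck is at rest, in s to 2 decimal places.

Total time ≈ 6.66 s

50 mph × 0.44704 = 22.3520 m/s.
Braking time = v/a = 22.3520 / 4.700 = 4.756 s.
Total = 1.9 + 4.756 = 6.656 s.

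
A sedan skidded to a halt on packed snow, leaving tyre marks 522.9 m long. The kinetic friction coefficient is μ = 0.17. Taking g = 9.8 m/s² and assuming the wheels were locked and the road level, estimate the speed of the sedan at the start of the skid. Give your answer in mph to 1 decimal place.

Initial speed ≈ 93.4 mph

Deceleration a = μg = 0.17 × 9.8 = 1.666 m/s².
v = √(2a·d) = √(2 × 1.666 × 522.9) = √1742.303 = 41.7409 m/s.
= 41.7409 ÷ 0.44704 = 93.372 mph.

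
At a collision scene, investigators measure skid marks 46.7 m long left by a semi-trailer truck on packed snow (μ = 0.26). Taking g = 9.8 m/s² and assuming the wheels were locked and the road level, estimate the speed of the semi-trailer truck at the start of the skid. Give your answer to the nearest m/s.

Deceleration a = μg = 0.26 × 9.8 = 2.548 m/s².
v = √(2a·d) = √(2 × 2.548 × 46.7) = √237.983 = 15.4267 m/s.

Initial speed ≈ 15 m/s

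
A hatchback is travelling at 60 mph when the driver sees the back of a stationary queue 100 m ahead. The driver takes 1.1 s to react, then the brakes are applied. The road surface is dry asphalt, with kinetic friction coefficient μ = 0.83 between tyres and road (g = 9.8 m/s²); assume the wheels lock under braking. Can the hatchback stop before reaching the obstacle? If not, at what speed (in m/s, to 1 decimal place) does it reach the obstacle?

Yes — it stops about 26.3 m short of the obstacle, so it never reaches it

60 mph × 0.44704 = 26.8224 m/s.
a = μg = 0.83 × 9.8 = 8.134 m/s².
Reaction distance = 26.8224 × 1.1 = 29.505 m.
Braking distance = v²/(2a) = 719.441 / 16.268 = 44.224 m.
Total stopping distance = 29.505 + 44.224 = 73.729 m, vs 100 m available — it stops with 100 − 73.729 = 26.271 m to spare.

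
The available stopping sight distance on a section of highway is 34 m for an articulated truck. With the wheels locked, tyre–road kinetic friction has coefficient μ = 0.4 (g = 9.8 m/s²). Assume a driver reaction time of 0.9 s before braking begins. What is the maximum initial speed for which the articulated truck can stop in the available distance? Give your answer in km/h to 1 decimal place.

Maximum speed ≈ 47.4 km/h

a = μg = 0.4 × 9.8 = 3.920 m/s².
Stopping distance: v·t_r + v²/(2a) = 34 with t_r = 0.9 s and a = 3.920 m/s².
So v² + 7.056 v − 266.56 = 0.
Positive root: v = −a·t_r + √((a·t_r)² + 2a·d) = −3.528 + √(12.447 + 266.56) = 13.1755 m/s.
13.1755 m/s × 3.6 = 47.432 km/h.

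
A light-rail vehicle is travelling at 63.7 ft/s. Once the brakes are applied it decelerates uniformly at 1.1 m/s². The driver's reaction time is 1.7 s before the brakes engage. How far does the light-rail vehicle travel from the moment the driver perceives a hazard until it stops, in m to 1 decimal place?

Total stopping distance ≈ 204.4 m

63.7 ft/s × 0.3048 = 19.4158 m/s.
Reaction distance = v·t_r = 19.4158 × 1.7 = 33.007 m.
Braking distance = v²/(2a) = 19.4158² / (2 × 1.100) = 376.973 / 2.200 = 171.351 m.
Total = 33.007 + 171.351 = 204.358 m.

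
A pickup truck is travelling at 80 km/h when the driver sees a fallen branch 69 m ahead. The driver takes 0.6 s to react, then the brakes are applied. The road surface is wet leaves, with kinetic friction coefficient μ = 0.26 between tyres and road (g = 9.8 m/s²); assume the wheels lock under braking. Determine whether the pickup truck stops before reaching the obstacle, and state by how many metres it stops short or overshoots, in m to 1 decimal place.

No — it overshoots by 41.2 m

80 km/h ÷ 3.6 = 22.2222 m/s.
a = μg = 0.26 × 9.8 = 2.548 m/s².
Reaction distance = 22.2222 × 0.6 = 13.333 m.
Braking distance = v²/(2a) = 493.826 / 5.096 = 96.905 m.
Total stopping distance = 13.333 + 96.905 = 110.238 m, vs 69 m available — it cannot stop in time and overshoots by 110.238 − 69 = 41.238 m.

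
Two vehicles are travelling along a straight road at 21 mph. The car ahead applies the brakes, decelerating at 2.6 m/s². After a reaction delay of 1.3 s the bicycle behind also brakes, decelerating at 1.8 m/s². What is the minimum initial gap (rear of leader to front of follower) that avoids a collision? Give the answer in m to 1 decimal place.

Minimum gap ≈ 19.7 m

21 mph × 0.44704 = 9.3878 m/s.
Leader travels v²/(2a_L) = 88.131 / 5.200 = 16.948 m before stopping.
Follower covers v·t_r = 9.3878 × 1.3 = 12.204 m while reacting, then v²/(2a_F) = 88.131 / 3.600 = 24.481 m while braking, for a total of 12.204 + 24.481 = 36.685 m.
Since a_F ≤ a_L and the follower starts braking later, the follower is never slower than the leader, so the closest approach is when both have stopped.
Minimum gap = 36.685 − 16.948 = 19.737 m.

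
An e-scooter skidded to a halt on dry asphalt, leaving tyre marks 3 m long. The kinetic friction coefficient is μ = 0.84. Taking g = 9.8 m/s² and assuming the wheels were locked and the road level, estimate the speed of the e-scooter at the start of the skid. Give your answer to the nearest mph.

Deceleration a = μg = 0.84 × 9.8 = 8.232 m/s².
v = √(2a·d) = √(2 × 8.232 × 3) = √49.392 = 7.0279 m/s.
= 7.0279 ÷ 0.44704 = 15.721 mph.

Initial speed ≈ 16 mph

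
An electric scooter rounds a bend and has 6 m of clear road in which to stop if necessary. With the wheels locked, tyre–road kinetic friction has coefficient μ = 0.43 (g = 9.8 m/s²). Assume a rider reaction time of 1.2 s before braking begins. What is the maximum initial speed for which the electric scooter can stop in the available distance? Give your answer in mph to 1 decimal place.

a = μg = 0.43 × 9.8 = 4.214 m/s².
Stopping distance: v·t_r + v²/(2a) = 6 with t_r = 1.2 s and a = 4.214 m/s².
So v² + 10.114 v − 50.57 = 0.
Positive root: v = −a·t_r + √((a·t_r)² + 2a·d) = −5.057 + √(25.573 + 50.57) = 3.6690 m/s.
3.6690 m/s ÷ 0.44704 = 8.207 mph.

Maximum speed ≈ 8.2 mph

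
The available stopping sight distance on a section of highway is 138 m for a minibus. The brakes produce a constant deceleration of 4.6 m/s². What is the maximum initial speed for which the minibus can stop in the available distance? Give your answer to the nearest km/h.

v²/(2a) = d ⇒ v = √(2 × 4.600 × 138) = √1269.60 = 35.6314 m/s.
35.6314 m/s × 3.6 = 128.273 km/h.

Maximum speed ≈ 128 km/h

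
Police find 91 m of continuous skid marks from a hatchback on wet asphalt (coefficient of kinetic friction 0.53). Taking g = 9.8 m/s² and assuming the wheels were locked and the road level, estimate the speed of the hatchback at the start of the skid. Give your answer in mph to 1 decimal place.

Deceleration a = μg = 0.53 × 9.8 = 5.194 m/s².
v = √(2a·d) = √(2 × 5.194 × 91) = √945.308 = 30.7459 m/s.
= 30.7459 ÷ 0.44704 = 68.777 mph.

Initial speed ≈ 68.8 mph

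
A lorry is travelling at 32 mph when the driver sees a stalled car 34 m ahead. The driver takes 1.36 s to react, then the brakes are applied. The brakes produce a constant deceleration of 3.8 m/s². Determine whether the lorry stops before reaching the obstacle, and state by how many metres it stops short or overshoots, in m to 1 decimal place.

No — it overshoots by 12.4 m

32 mph × 0.44704 = 14.3053 m/s.
Reaction distance = 14.3053 × 1.36 = 19.455 m.
Braking distance = v²/(2a) = 204.642 / 7.600 = 26.927 m.
Total stopping distance = 19.455 + 26.927 = 46.382 m, vs 34 m available — it cannot stop in time and overshoots by 46.382 − 34 = 12.382 m.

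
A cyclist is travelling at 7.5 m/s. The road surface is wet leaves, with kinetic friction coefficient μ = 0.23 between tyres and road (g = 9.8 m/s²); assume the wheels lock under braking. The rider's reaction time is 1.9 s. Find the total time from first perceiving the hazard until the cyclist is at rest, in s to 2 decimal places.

Total time ≈ 5.23 s

a = μg = 0.23 × 9.8 = 2.254 m/s².
Braking time = v/a = 7.5000 / 2.254 = 3.327 s.
Total = 1.9 + 3.327 = 5.227 s.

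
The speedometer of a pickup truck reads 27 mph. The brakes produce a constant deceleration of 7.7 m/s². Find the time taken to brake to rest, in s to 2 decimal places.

Braking time ≈ 1.57 s

27 mph × 0.44704 = 12.0701 m/s.
Braking time = v/a = 12.0701 / 7.700 = 1.568 s.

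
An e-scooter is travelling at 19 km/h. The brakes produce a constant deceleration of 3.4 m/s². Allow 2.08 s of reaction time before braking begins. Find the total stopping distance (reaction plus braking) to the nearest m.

Total stopping distance ≈ 15 m

19 km/h ÷ 3.6 = 5.2778 m/s.
Reaction distance = v·t_r = 5.2778 × 2.08 = 10.978 m.
Braking distance = v²/(2a) = 5.2778² / (2 × 3.400) = 27.855 / 6.800 = 4.096 m.
Total = 10.978 + 4.096 = 15.074 m.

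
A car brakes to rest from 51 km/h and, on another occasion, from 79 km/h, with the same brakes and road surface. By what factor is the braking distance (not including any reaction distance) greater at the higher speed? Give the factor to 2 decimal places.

Braking distance d = v²/(2a), so with a fixed, d ∝ v².
Factor = (79/51)² = 1.5490² = 2.3994.

Factor ≈ 2.40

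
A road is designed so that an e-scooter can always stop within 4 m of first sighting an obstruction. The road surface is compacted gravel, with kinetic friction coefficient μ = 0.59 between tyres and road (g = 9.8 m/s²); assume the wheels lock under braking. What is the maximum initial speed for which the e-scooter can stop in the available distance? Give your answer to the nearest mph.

a = μg = 0.59 × 9.8 = 5.782 m/s².
v²/(2a) = d ⇒ v = √(2 × 5.782 × 4) = √46.26 = 6.8015 m/s.
6.8015 m/s ÷ 0.44704 = 15.215 mph.

Maximum speed ≈ 15 mph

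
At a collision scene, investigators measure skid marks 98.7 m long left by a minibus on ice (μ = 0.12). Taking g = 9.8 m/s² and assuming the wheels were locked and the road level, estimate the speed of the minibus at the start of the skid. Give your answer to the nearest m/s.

Deceleration a = μg = 0.12 × 9.8 = 1.176 m/s².
v = √(2a·d) = √(2 × 1.176 × 98.7) = √232.142 = 15.2362 m/s.

Initial speed ≈ 15 m/s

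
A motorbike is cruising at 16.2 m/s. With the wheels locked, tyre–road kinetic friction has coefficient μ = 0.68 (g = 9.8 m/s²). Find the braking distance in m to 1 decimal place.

a = μg = 0.68 × 9.8 = 6.664 m/s².
Braking distance = v²/(2a) = 16.2000² / (2 × 6.664) = 262.440 / 13.328 = 19.691 m.

Braking distance ≈ 19.7 m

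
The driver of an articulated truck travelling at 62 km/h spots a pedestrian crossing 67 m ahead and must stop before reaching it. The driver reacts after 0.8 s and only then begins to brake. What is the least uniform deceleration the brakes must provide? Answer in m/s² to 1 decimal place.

62 km/h ÷ 3.6 = 17.2222 m/s.
Distance covered during reaction = 17.2222 × 0.8 = 13.778 m.
Distance available for braking: 67 − 13.778 = 53.222 m.
v² = 2a·d ⇒ a = v²/(2d) = 17.2222² / (2 × 53.222) = 296.604 / 106.444 = 2.7865 m/s².

Required deceleration ≈ 2.8 m/s²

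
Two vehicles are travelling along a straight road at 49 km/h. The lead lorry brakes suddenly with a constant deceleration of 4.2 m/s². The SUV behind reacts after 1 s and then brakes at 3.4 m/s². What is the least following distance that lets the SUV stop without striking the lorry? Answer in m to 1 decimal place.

49 km/h ÷ 3.6 = 13.6111 m/s.
Leader travels v²/(2a_L) = 185.262 / 8.400 = 22.055 m before stopping.
Follower covers v·t_r = 13.6111 × 1 = 13.611 m while reacting, then v²/(2a_F) = 185.262 / 6.800 = 27.244 m while braking, for a total of 13.611 + 27.244 = 40.855 m.
Since a_F ≤ a_L and the follower starts braking later, the follower is never slower than the leader, so the closest approach is when both have stopped.
Minimum gap = 40.855 − 22.055 = 18.800 m.

Minimum gap ≈ 18.8 m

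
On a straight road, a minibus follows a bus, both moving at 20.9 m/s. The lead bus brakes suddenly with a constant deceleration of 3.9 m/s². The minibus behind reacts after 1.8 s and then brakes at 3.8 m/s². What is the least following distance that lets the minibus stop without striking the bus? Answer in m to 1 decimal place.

Leader travels v²/(2a_L) = 436.810 / 7.800 = 56.001 m before stopping.
Follower covers v·t_r = 20.9000 × 1.8 = 37.620 m while reacting, then v²/(2a_F) = 436.810 / 7.600 = 57.475 m while braking, for a total of 37.620 + 57.475 = 95.095 m.
Since a_F ≤ a_L and the follower starts braking later, the follower is never slower than the leader, so the closest approach is when both have stopped.
Minimum gap = 95.095 − 56.001 = 39.094 m.

Minimum gap ≈ 39.1 m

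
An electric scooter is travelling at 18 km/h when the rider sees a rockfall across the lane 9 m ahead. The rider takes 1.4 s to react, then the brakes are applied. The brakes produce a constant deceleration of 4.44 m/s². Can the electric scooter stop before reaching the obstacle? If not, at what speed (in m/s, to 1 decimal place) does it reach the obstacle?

No — it strikes the obstacle at 2.7 m/s

18 km/h ÷ 3.6 = 5.0000 m/s.
Reaction distance = 5.0000 × 1.4 = 7.000 m.
Braking distance needed to stop: v²/(2a) = 25.000 / 8.880 = 2.815 m, so total needed = 7.000 + 2.815 = 9.815 m > 9 m — it cannot stop.
Distance remaining when braking begins: 9 − 7.000 = 2.000 m.
v² = v₀² − 2a·d = 25.000 − 2 × 4.440 × 2.000 = 7.240 m²/s².
v = √7.240 = 2.691 m/s.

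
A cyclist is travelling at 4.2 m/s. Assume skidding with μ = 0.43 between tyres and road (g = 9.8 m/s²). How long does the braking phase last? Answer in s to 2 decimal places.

a = μg = 0.43 × 9.8 = 4.214 m/s².
Braking time = v/a = 4.2000 / 4.214 = 0.997 s.

Braking time ≈ 1.00 s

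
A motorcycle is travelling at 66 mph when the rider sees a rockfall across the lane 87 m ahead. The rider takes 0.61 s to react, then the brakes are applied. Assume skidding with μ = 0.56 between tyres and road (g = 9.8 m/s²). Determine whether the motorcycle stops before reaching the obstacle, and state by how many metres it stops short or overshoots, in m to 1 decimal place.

66 mph × 0.44704 = 29.5046 m/s.
a = μg = 0.56 × 9.8 = 5.488 m/s².
Reaction distance = 29.5046 × 0.61 = 17.998 m.
Braking distance = v²/(2a) = 870.521 / 10.976 = 79.311 m.
Total stopping distance = 17.998 + 79.311 = 97.309 m, vs 87 m available — it cannot stop in time and overshoots by 97.309 − 87 = 10.309 m.

No — it overshoots by 10.3 m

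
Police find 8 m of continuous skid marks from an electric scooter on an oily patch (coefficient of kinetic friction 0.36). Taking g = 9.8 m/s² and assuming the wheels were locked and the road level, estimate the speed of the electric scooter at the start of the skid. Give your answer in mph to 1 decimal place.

Initial speed ≈ 16.8 mph

Deceleration a = μg = 0.36 × 9.8 = 3.528 m/s².
v = √(2a·d) = √(2 × 3.528 × 8) = √56.448 = 7.5132 m/s.
= 7.5132 ÷ 0.44704 = 16.807 mph.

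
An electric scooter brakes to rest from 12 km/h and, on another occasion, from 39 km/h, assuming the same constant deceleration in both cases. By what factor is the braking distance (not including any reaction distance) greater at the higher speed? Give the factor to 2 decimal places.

Factor ≈ 10.56

Braking distance d = v²/(2a), so with a fixed, d ∝ v².
Factor = (39/12)² = 3.2500² = 10.5625.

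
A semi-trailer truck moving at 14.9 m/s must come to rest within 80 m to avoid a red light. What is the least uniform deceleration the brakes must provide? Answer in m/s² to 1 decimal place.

v² = 2a·d ⇒ a = v²/(2d) = 14.9000² / (2 × 80.000) = 222.010 / 160.000 = 1.3876 m/s².

Required deceleration ≈ 1.4 m/s²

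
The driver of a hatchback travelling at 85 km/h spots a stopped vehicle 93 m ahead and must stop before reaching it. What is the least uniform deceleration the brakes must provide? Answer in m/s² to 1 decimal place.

85 km/h ÷ 3.6 = 23.6111 m/s.
v² = 2a·d ⇒ a = v²/(2d) = 23.6111² / (2 × 93.000) = 557.484 / 186.000 = 2.9972 m/s².

Required deceleration ≈ 3.0 m/s²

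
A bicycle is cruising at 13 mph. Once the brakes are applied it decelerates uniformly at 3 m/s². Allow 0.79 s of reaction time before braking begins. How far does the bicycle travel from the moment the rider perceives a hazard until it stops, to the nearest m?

Total stopping distance ≈ 10 m

13 mph × 0.44704 = 5.8115 m/s.
Reaction distance = v·t_r = 5.8115 × 0.79 = 4.591 m.
Braking distance = v²/(2a) = 5.8115² / (2 × 3.000) = 33.774 / 6.000 = 5.629 m.
Total = 4.591 + 5.629 = 10.220 m.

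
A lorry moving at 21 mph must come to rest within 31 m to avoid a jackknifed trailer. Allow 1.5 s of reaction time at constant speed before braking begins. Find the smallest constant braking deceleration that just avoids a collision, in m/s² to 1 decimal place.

Required deceleration ≈ 2.6 m/s²

21 mph × 0.44704 = 9.3878 m/s.
Distance covered during reaction = 9.3878 × 1.5 = 14.082 m.
Distance available for braking: 31 − 14.082 = 16.918 m.
v² = 2a·d ⇒ a = v²/(2d) = 9.3878² / (2 × 16.918) = 88.131 / 33.836 = 2.6047 m/s².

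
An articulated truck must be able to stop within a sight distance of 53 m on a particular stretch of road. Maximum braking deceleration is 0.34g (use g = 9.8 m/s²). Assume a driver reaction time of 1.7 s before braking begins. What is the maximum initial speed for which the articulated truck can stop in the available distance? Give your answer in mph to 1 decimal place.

a = 0.34 × 9.8 = 3.332 m/s².
Stopping distance: v·t_r + v²/(2a) = 53 with t_r = 1.7 s and a = 3.332 m/s².
So v² + 11.329 v − 353.19 = 0.
Positive root: v = −a·t_r + √((a·t_r)² + 2a·d) = −5.664 + √(32.081 + 353.19) = 13.9643 m/s.
13.9643 m/s ÷ 0.44704 = 31.237 mph.

Maximum speed ≈ 31.2 mph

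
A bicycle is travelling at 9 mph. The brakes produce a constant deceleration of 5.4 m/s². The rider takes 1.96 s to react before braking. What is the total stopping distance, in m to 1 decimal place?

9 mph × 0.44704 = 4.0234 m/s.
Reaction distance = v·t_r = 4.0234 × 1.96 = 7.886 m.
Braking distance = v²/(2a) = 4.0234² / (2 × 5.400) = 16.188 / 10.800 = 1.499 m.
Total = 7.886 + 1.499 = 9.385 m.

Total stopping distance ≈ 9.4 m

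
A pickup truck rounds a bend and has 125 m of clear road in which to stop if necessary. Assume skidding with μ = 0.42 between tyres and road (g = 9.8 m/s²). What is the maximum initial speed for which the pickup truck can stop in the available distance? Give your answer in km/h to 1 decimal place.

a = μg = 0.42 × 9.8 = 4.116 m/s².
v²/(2a) = d ⇒ v = √(2 × 4.116 × 125) = √1029.00 = 32.0780 m/s.
32.0780 m/s × 3.6 = 115.481 km/h.

Maximum speed ≈ 115.5 km/h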